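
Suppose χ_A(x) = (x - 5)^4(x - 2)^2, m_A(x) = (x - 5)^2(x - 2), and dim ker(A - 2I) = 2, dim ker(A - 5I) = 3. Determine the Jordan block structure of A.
Jordan blocks: (2, 1), (2, 1), (5, 2), (5, 1), (5, 1)

λ = 2: algebraic multiplicity 2 (exponent in χ_A), largest block size 1 (exponent in m_A), 2 blocks (geometric multiplicity). These force block sizes [1, 1].
λ = 5: algebraic multiplicity 4 (exponent in χ_A), largest block size 2 (exponent in m_A), 3 blocks (geometric multiplicity). These force block sizes [2, 1, 1].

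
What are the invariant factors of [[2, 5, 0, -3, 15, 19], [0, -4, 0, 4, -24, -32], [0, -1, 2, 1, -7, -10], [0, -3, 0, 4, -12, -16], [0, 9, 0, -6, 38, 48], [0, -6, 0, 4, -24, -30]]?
(x - 2)^2, (x - 2)^2, (x - 2)^2

The Jordan structure of A has elementary divisors (x - 2)^2, (x - 2)^2, (x - 2)^2. Arranging the block sizes at each eigenvalue in decreasing order and taking row products gives the invariant factors.

Invariant factors (smallest first, each dividing the next): (x - 2)^2, (x - 2)^2, (x - 2)^2.

Check: the last factor (x - 2)^2 is the minimal polynomial, and the product (x - 2)^6 is the characteristic polynomial.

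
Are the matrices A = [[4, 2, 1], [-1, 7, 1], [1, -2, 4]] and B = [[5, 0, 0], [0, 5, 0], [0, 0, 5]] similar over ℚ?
No.

Both have characteristic polynomial (x - 5)^3, but the minimal polynomial of A is (x - 5)^2 while the minimal polynomial of B is x - 5. The minimal polynomial is a similarity invariant, so A and B are not similar.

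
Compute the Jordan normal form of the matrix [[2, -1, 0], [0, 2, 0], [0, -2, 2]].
The characteristic polynomial is det(xI - A) = (x - 2)^3, so the eigenvalues are 2 (algebraic multiplicity 3).

For λ = 2: rank(A - 2I) = 1, rank((A - 2I)^2) = 0. The eigenspace has dimension 3 - 1 = 2, so there are 2 Jordan blocks; the rank sequence gives block sizes [2, 1].

Assembling the blocks gives the Jordan form J above.

J = [[2, 1, 0], [0, 2, 0], [0, 0, 2]]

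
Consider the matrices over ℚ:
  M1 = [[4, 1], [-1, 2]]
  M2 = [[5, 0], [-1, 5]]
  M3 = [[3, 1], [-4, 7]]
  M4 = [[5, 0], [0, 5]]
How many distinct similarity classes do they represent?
Characteristic polynomials: χ_{M1} = (x - 3)^2, χ_{M2} = (x - 5)^2, χ_{M3} = (x - 5)^2, χ_{M4} = (x - 5)^2.

{M1}: invariant factors (x - 3)^2.

{M2, M3}: invariant factors (x - 5)^2.

{M4}: invariant factors x - 5, x - 5.

Matrices are similar if and only if their invariant-factor lists agree; the partition into similarity classes is {M1}, {M2, M3}, {M4}.

3 classes: {M1}, {M2, M3}, {M4}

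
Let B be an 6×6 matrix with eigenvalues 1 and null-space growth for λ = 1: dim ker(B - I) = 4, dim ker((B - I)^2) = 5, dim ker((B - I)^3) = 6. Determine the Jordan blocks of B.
λ = 1: successive nullity increments [4, 1, 1] count blocks of size ≥ k; block sizes are [3, 1, 1, 1].

Jordan blocks: (1, 3), (1, 1), (1, 1), (1, 1)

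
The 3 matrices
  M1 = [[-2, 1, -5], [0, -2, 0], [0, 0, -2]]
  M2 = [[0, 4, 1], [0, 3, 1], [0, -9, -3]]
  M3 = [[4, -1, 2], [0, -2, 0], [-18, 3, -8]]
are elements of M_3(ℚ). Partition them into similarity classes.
Characteristic polynomials: χ_{M1} = (x + 2)^3, χ_{M2} = x^3, χ_{M3} = (x + 2)^3.

{M1, M3}: invariant factors x + 2, (x + 2)^2.

{M2}: invariant factors x^3.

Matrices are similar if and only if their invariant-factor lists agree; the partition into similarity classes is {M1, M3}, {M2}.

2 classes: {M1, M3}, {M2}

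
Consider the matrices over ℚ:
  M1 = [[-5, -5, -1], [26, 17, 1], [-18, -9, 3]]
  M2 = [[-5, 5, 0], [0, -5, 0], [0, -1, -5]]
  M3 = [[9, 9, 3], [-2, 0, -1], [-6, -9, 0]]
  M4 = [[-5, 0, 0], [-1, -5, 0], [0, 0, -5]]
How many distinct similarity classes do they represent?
3 classes: {M1}, {M2, M4}, {M3}

Characteristic polynomials: χ_{M1} = (x - 6)^2(x - 3), χ_{M2} = (x + 5)^3, χ_{M3} = (x - 3)^3, χ_{M4} = (x + 5)^3.

{M1}: invariant factors (x - 6)^2(x - 3).

{M2, M4}: invariant factors x + 5, (x + 5)^2.

{M3}: invariant factors x - 3, (x - 3)^2.

Matrices are similar if and only if their invariant-factor lists agree; the partition into similarity classes is {M1}, {M2, M4}, {M3}.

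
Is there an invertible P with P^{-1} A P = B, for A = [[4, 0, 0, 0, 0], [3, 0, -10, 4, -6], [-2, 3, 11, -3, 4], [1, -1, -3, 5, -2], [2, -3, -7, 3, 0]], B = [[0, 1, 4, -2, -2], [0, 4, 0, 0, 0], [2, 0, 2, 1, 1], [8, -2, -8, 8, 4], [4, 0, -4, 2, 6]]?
Yes.

Two matrices over a field are similar if and only if they have the same invariant factors.

Both A and B have characteristic polynomial (x - 4)^5 and minimal polynomial (x - 4)^2. Computing further, both have invariant factors x - 4, (x - 4)^2, (x - 4)^2. Hence A and B are similar.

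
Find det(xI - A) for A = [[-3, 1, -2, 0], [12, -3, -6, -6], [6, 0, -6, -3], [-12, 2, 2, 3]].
xI - A = [[x + 3, -1, 2, 0], [-12, x + 3, 6, 6], [-6, 0, x + 6, 3], [12, -2, -2, x - 3]].

Expanding det(xI - A) along the first row:
det(xI - A) = + (x + 3)·det([[x + 3, 6, 6], [0, x + 6, 3], [-2, -2, x - 3]]) - (-1)·det([[-12, 6, 6], [-6, x + 6, 3], [12, -2, x - 3]]) + (2)·det([[-12, x + 3, 6], [-6, 0, 3], [12, -2, x - 3]]) - (0)·det([[-12, x + 3, 6], [-6, 0, x + 6], [12, -2, -2]]).

Evaluating gives χ_A(x) = x^4 + 9x^3 + 27x^2 + 27x = x(x + 3)^3.

χ_A(x) = x(x + 3)^3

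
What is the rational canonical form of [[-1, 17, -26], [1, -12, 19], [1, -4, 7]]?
The invariant factors of A (the non-unit diagonal entries of the Smith normal form of xI - A over ℚ[x]) are (x + 2)(x^2 + 4x - 2), each dividing the next. The characteristic polynomial is their product, (x + 2)(x^2 + 4x - 2).

The rational canonical form is the block-diagonal matrix of companion matrices C(f_i):
R = [[0, 0, 4], [1, 0, -6], [0, 1, -6]].

Note the characteristic polynomial does not split into linear factors over ℚ, so A has no Jordan form over ℚ; the rational canonical form exists over any field.

R = [[0, 0, 4], [1, 0, -6], [0, 1, -6]]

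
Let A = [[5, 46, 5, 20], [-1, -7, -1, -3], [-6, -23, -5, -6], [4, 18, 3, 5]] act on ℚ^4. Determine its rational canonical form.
The invariant factors of A (the non-unit diagonal entries of the Smith normal form of xI - A over ℚ[x]) are (x - 1)(x + 5)(x^2 - 2x - 2), each dividing the next. The characteristic polynomial is their product, (x - 1)(x + 5)(x^2 - 2x - 2).

The rational canonical form is the block-diagonal matrix of companion matrices C(f_i):
R = [[0, 0, 0, -10], [1, 0, 0, -2], [0, 1, 0, 15], [0, 0, 1, -2]].

Note the characteristic polynomial does not split into linear factors over ℚ, so A has no Jordan form over ℚ; the rational canonical form exists over any field.

R = [[0, 0, 0, -10], [1, 0, 0, -2], [0, 1, 0, 15], [0, 0, 1, -2]]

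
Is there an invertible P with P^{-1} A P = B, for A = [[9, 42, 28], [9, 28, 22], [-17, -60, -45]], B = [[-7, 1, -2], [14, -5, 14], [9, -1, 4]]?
Yes.

Two matrices over a field are similar if and only if they have the same invariant factors.

Both A and B have characteristic polynomial (x - 2)(x + 5)^2 and minimal polynomial (x - 2)(x + 5)^2. Computing further, both have invariant factors (x - 2)(x + 5)^2. Hence A and B are similar.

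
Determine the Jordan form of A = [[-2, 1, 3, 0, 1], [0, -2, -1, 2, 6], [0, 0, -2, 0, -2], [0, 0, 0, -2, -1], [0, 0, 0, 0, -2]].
J = [[-2, 1, 0, 0, 0], [0, -2, 1, 0, 0], [0, 0, -2, 0, 0], [0, 0, 0, -2, 1], [0, 0, 0, 0, -2]]

The characteristic polynomial is det(xI - A) = (x + 2)^5, so the eigenvalues are -2 (algebraic multiplicity 5).

For λ = -2: rank(A + 2I) = 3, rank((A + 2I)^2) = 1, rank((A + 2I)^3) = 0. The eigenspace has dimension 5 - 3 = 2, so there are 2 Jordan blocks; the rank sequence gives block sizes [3, 2].

Assembling the blocks gives the Jordan form J above.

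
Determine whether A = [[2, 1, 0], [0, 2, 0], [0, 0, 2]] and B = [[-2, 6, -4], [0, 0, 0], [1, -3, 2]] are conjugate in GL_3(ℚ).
trace(A) = 6 but trace(B) = 0. The trace is a similarity invariant, so A and B are not similar.

No.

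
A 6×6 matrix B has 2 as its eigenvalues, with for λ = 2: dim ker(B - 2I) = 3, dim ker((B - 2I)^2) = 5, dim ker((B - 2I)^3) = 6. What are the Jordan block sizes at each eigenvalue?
Jordan blocks: (2, 3), (2, 2), (2, 1)

λ = 2: successive nullity increments [3, 2, 1] count blocks of size ≥ k; block sizes are [3, 2, 1].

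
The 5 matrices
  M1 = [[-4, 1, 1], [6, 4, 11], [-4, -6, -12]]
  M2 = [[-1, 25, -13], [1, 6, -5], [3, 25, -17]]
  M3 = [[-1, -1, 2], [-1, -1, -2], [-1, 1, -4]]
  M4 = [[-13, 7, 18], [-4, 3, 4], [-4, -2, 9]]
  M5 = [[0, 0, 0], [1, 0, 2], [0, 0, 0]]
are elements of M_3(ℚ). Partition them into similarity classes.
4 classes: {M1, M2}, {M3}, {M4}, {M5}

Characteristic polynomials: χ_{M1} = (x + 4)^3, χ_{M2} = (x + 4)^3, χ_{M3} = (x + 2)^3, χ_{M4} = (x - 5)(x + 3)^2, χ_{M5} = x^3.

{M1, M2}: invariant factors (x + 4)^3.

{M3}: invariant factors x + 2, (x + 2)^2.

{M4}: invariant factors (x - 5)(x + 3)^2.

{M5}: invariant factors x, x^2.

Matrices are similar if and only if their invariant-factor lists agree; the partition into similarity classes is {M1, M2}, {M3}, {M4}, {M5}.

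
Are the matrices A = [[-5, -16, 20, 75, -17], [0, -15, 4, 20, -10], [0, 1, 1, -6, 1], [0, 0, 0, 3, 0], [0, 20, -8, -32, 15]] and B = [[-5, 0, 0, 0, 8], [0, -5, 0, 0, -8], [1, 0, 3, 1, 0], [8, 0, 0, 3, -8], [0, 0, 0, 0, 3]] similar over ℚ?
No.

Both have characteristic polynomial (x - 3)^3(x + 5)^2, but the minimal polynomial of A is (x - 3)^2(x + 5)^2 while the minimal polynomial of B is (x - 3)^2(x + 5). The minimal polynomial is a similarity invariant, so A and B are not similar.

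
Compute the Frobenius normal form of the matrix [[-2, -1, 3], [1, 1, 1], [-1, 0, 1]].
The invariant factors of A (the non-unit diagonal entries of the Smith normal form of xI - A over ℚ[x]) are x^3 + x - 3, each dividing the next. The characteristic polynomial is their product, x^3 + x - 3.

The rational canonical form is the block-diagonal matrix of companion matrices C(f_i):
R = [[0, 0, 3], [1, 0, -1], [0, 1, 0]].

Note the characteristic polynomial does not split into linear factors over ℚ, so A has no Jordan form over ℚ; the rational canonical form exists over any field.

R = [[0, 0, 3], [1, 0, -1], [0, 1, 0]]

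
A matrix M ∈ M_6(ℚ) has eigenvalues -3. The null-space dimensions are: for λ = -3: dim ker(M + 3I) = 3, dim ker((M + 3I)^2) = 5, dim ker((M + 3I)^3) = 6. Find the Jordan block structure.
λ = -3: successive nullity increments [3, 2, 1] count blocks of size ≥ k; block sizes are [3, 2, 1].

Jordan blocks: (-3, 3), (-3, 2), (-3, 1)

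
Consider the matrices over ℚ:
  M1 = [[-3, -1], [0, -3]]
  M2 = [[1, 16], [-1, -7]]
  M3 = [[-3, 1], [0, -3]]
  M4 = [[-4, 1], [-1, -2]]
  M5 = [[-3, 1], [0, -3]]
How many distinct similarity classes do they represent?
1 class: {M1, M2, M3, M4, M5}

Characteristic polynomials: χ_{M1} = (x + 3)^2, χ_{M2} = (x + 3)^2, χ_{M3} = (x + 3)^2, χ_{M4} = (x + 3)^2, χ_{M5} = (x + 3)^2.

{M1, M2, M3, M4, M5}: invariant factors (x + 3)^2.

Matrices are similar if and only if their invariant-factor lists agree; the partition into similarity classes is {M1, M2, M3, M4, M5}.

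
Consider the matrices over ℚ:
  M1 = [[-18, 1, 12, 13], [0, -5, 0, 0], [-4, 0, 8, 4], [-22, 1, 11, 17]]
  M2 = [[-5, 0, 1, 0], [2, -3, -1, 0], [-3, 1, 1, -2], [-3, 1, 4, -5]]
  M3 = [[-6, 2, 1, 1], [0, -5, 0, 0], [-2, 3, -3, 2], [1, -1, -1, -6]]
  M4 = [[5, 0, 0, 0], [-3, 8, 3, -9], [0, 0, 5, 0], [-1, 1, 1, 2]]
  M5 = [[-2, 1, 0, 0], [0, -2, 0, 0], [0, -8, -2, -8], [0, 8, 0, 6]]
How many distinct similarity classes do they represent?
Characteristic polynomials: χ_{M1} = (x - 6)^2(x + 5)^2, χ_{M2} = (x + 3)^4, χ_{M3} = (x + 5)^4, χ_{M4} = (x - 5)^4, χ_{M5} = (x - 6)(x + 2)^3.

{M1}: invariant factors (x - 6)^2(x + 5)^2.

{M2}: invariant factors x + 3, (x + 3)^3.

{M3}: invariant factors (x + 5)^2, (x + 5)^2.

{M4}: invariant factors x - 5, x - 5, (x - 5)^2.

{M5}: invariant factors x + 2, (x - 6)(x + 2)^2.

Matrices are similar if and only if their invariant-factor lists agree; the partition into similarity classes is {M1}, {M2}, {M3}, {M4}, {M5}.

5 classes: {M1}, {M2}, {M3}, {M4}, {M5}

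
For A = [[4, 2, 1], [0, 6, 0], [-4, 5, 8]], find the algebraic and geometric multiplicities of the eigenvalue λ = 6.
The characteristic polynomial is (x - 6)^3, so the factor x - 6 appears with exponent 3: the algebraic multiplicity is 3.

rank(A - 6I) = 2, so the eigenspace has dimension 3 - 2 = 1: the geometric multiplicity is 1.

Since 1 < 3, A is not diagonalizable.

algebraic multiplicity 3, geometric multiplicity 1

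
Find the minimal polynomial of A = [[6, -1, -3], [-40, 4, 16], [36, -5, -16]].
m_A(x) = (x + 2)^3

The characteristic polynomial factors as (x + 2)^3. The minimal polynomial is ∏(x - λ)^{k_λ} where k_λ is the size of the largest Jordan block at λ.

For λ = -2: rank(A + 2I) = 2, and the largest Jordan block has size 3 (the smallest k with rank((A + 2I)^k) = rank((A + 2I)^(k+1))).

So m_A(x) = (x + 2)^3.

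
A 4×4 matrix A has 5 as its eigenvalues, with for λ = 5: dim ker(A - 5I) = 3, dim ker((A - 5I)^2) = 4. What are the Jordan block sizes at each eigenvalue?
λ = 5: successive nullity increments [3, 1] count blocks of size ≥ k; block sizes are [2, 1, 1].

Jordan blocks: (5, 2), (5, 1), (5, 1)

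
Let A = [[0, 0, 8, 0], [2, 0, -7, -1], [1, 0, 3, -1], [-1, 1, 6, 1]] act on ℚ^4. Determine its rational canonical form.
R = [[0, 0, 0, -8], [1, 0, 0, 10], [0, 1, 0, -2], [0, 0, 1, 4]]

The invariant factors of A (the non-unit diagonal entries of the Smith normal form of xI - A over ℚ[x]) are (x - 4)(x^3 + 2x - 2), each dividing the next. The characteristic polynomial is their product, (x - 4)(x^3 + 2x - 2).

The rational canonical form is the block-diagonal matrix of companion matrices C(f_i):
R = [[0, 0, 0, -8], [1, 0, 0, 10], [0, 1, 0, -2], [0, 0, 1, 4]].

Note the characteristic polynomial does not split into linear factors over ℚ, so A has no Jordan form over ℚ; the rational canonical form exists over any field.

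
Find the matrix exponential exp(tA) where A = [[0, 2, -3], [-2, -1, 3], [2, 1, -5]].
A has Jordan form J = [[-2, 1, 0], [0, -2, 1], [0, 0, -2]] with A = PJP^{-1}, so e^{tA} = P e^{tJ} P^{-1}.

For a Jordan block J_k(λ), e^{tJ_k(λ)} = e^{λt} · (I + tN + t^2 N^2/2! + ... + t^{k-1} N^{k-1}/(k-1)!) where N is the nilpotent superdiagonal part.

Assembling the blocks and conjugating back gives the entries of e^{tA} as shown above.

e^{tA} = [[(-3*t^2 + 2*t + 1)*e^{-2*t}, t*(3*t + 4)*e^{-2*t}/2, 3*t*(3*t - 2)*e^{-2*t}/2], [-2*t*e^{-2*t}, (t + 1)*e^{-2*t}, 3*t*e^{-2*t}], [2*t*(1 - t)*e^{-2*t}, t*(t + 1)*e^{-2*t}, (3*t^2 - 3*t + 1)*e^{-2*t}]]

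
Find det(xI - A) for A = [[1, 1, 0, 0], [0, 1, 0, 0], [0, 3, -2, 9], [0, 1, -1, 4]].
xI - A = [[x - 1, -1, 0, 0], [0, x - 1, 0, 0], [0, -3, x + 2, -9], [0, -1, 1, x - 4]].

Expanding det(xI - A) along the first row:
det(xI - A) = + (x - 1)·det([[x - 1, 0, 0], [-3, x + 2, -9], [-1, 1, x - 4]]) - (-1)·det([[0, 0, 0], [0, x + 2, -9], [0, 1, x - 4]]) + (0)·det([[0, x - 1, 0], [0, -3, -9], [0, -1, x - 4]]) - (0)·det([[0, x - 1, 0], [0, -3, x + 2], [0, -1, 1]]).

Evaluating gives χ_A(x) = x^4 - 4x^3 + 6x^2 - 4x + 1 = (x - 1)^4.

χ_A(x) = (x - 1)^4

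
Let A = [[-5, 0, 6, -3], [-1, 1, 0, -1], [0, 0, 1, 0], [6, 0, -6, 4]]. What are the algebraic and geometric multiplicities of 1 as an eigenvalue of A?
The characteristic polynomial is (x - 1)^3(x + 2), so the factor x - 1 appears with exponent 3: the algebraic multiplicity is 3.

rank(A - I) = 2, so the eigenspace has dimension 4 - 2 = 2: the geometric multiplicity is 2.

Since 2 < 3, A is not diagonalizable.

algebraic multiplicity 3, geometric multiplicity 2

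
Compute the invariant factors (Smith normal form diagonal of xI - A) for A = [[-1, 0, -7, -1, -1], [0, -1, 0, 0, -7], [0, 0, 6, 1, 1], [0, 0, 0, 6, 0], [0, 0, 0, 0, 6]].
The Jordan structure of A has elementary divisors (x + 1), (x + 1), (x - 6)^2, (x - 6). Arranging the block sizes at each eigenvalue in decreasing order and taking row products gives the invariant factors.

Invariant factors (smallest first, each dividing the next): (x - 6)(x + 1), (x - 6)^2(x + 1).

Check: the last factor (x - 6)^2(x + 1) is the minimal polynomial, and the product (x - 6)^3(x + 1)^2 is the characteristic polynomial.

(x - 6)(x + 1), (x - 6)^2(x + 1)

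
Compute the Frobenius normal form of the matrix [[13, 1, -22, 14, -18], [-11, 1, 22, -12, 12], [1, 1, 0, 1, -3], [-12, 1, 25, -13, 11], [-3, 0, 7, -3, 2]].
R = [[0, 0, 0, 0, 0], [1, 0, 0, 0, 12], [0, 1, 0, 0, -7], [0, 0, 1, 0, 1], [0, 0, 0, 1, 3]]

The invariant factors of A (the non-unit diagonal entries of the Smith normal form of xI - A over ℚ[x]) are x(x - 3)(x^3 - x + 4), each dividing the next. The characteristic polynomial is their product, x(x - 3)(x^3 - x + 4).

The rational canonical form is the block-diagonal matrix of companion matrices C(f_i):
R = [[0, 0, 0, 0, 0], [1, 0, 0, 0, 12], [0, 1, 0, 0, -7], [0, 0, 1, 0, 1], [0, 0, 0, 1, 3]].

Note the characteristic polynomial does not split into linear factors over ℚ, so A has no Jordan form over ℚ; the rational canonical form exists over any field.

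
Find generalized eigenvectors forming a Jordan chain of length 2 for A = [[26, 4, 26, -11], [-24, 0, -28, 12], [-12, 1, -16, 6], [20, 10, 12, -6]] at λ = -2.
We seek v_1 ∈ ker((A + 2I)^2) \ ker(A + 2I), then set v_{i+1} = (A + 2I) v_i.

One such chain is v_1 = [[-1, 1, 0, -2]]^T, v_2 = [[-2, 2, 1, -2]]^T. Check: (A + 2I) v_2 = [[0, 0, 0, 0]]^T = 0.

v_1 = [[-1, 1, 0, -2]]^T, v_2 = [[-2, 2, 1, -2]]^T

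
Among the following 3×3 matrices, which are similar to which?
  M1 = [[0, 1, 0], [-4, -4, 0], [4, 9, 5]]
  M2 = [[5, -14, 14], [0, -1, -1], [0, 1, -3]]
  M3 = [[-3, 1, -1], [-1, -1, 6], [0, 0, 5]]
Characteristic polynomials: χ_{M1} = (x - 5)(x + 2)^2, χ_{M2} = (x - 5)(x + 2)^2, χ_{M3} = (x - 5)(x + 2)^2.

{M1, M2, M3}: invariant factors (x - 5)(x + 2)^2.

Matrices are similar if and only if their invariant-factor lists agree; the partition into similarity classes is {M1, M2, M3}.

1 class: {M1, M2, M3}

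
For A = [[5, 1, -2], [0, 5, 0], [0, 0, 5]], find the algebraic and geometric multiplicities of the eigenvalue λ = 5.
algebraic multiplicity 3, geometric multiplicity 2

The characteristic polynomial is (x - 5)^3, so the factor x - 5 appears with exponent 3: the algebraic multiplicity is 3.

rank(A - 5I) = 1, so the eigenspace has dimension 3 - 1 = 2: the geometric multiplicity is 2.

Since 2 < 3, A is not diagonalizable.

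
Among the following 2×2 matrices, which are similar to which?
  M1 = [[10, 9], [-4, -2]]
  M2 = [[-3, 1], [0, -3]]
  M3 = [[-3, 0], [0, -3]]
Characteristic polynomials: χ_{M1} = (x - 4)^2, χ_{M2} = (x + 3)^2, χ_{M3} = (x + 3)^2.

{M1}: invariant factors (x - 4)^2.

{M2}: invariant factors (x + 3)^2.

{M3}: invariant factors x + 3, x + 3.

Matrices are similar if and only if their invariant-factor lists agree; the partition into similarity classes is {M1}, {M2}, {M3}.

3 classes: {M1}, {M2}, {M3}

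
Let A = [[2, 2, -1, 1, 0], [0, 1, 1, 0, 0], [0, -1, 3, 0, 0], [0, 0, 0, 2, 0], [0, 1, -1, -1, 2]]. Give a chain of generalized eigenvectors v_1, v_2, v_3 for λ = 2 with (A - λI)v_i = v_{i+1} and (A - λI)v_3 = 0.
We seek v_1 ∈ ker((A - 2I)^3) \ ker((A - 2I)^2), then set v_{i+1} = (A - 2I) v_i.

One such chain is v_1 = [[0, 0, 1, 0, 0]]^T, v_2 = [[-1, 1, 1, 0, -1]]^T, v_3 = [[1, 0, 0, 0, 0]]^T. Check: (A - 2I) v_3 = [[0, 0, 0, 0, 0]]^T = 0.

v_1 = [[0, 0, 1, 0, 0]]^T, v_2 = [[-1, 1, 1, 0, -1]]^T, v_3 = [[1, 0, 0, 0, 0]]^T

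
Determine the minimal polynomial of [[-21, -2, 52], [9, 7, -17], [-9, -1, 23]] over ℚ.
m_A(x) = (x - 6)^2(x + 3)

The characteristic polynomial factors as (x - 6)^2(x + 3). The minimal polynomial is ∏(x - λ)^{k_λ} where k_λ is the size of the largest Jordan block at λ.

For λ = -3: rank(A + 3I) = 2, and the largest Jordan block has size 1 (the smallest k with rank((A + 3I)^k) = rank((A + 3I)^(k+1))).
For λ = 6: rank(A - 6I) = 2, and the largest Jordan block has size 2 (the smallest k with rank((A - 6I)^k) = rank((A - 6I)^(k+1))).

So m_A(x) = (x - 6)^2(x + 3).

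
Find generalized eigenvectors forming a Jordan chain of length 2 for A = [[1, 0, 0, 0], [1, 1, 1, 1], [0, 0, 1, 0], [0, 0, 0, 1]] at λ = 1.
v_1 = [[1, -1, 0, 0]]^T, v_2 = [[0, 1, 0, 0]]^T

We seek v_1 ∈ ker((A - I)^2) \ ker(A - I), then set v_{i+1} = (A - I) v_i.

One such chain is v_1 = [[1, -1, 0, 0]]^T, v_2 = [[0, 1, 0, 0]]^T. Check: (A - I) v_2 = [[0, 0, 0, 0]]^T = 0.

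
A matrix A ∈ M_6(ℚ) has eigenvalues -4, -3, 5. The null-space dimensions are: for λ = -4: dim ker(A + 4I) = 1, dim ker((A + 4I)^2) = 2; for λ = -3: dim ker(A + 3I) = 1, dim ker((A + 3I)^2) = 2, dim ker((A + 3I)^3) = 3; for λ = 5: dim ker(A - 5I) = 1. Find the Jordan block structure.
λ = -4: successive nullity increments [1, 1] count blocks of size ≥ k; block sizes are [2].
λ = -3: successive nullity increments [1, 1, 1] count blocks of size ≥ k; block sizes are [3].
λ = 5: successive nullity increments [1] count blocks of size ≥ k; block sizes are [1].

Jordan blocks: (-4, 2), (-3, 3), (5, 1)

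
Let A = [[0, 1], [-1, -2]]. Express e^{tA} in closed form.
e^{tA} = [[(t + 1)*e^{-t}, t*e^{-t}], [-t*e^{-t}, (1 - t)*e^{-t}]]

A has Jordan form J = [[-1, 1], [0, -1]] with A = PJP^{-1}, so e^{tA} = P e^{tJ} P^{-1}.

For a Jordan block J_k(λ), e^{tJ_k(λ)} = e^{λt} · (I + tN + t^2 N^2/2! + ... + t^{k-1} N^{k-1}/(k-1)!) where N is the nilpotent superdiagonal part.

Assembling the blocks and conjugating back gives the entries of e^{tA} as shown above.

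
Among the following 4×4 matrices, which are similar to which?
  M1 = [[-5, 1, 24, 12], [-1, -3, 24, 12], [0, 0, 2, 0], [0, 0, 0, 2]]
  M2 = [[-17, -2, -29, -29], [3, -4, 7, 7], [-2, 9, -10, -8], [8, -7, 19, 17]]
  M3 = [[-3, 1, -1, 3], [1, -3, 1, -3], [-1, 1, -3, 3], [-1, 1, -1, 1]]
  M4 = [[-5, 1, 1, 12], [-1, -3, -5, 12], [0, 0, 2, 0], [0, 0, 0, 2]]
3 classes: {M1, M4}, {M2}, {M3}

Characteristic polynomials: χ_{M1} = (x - 2)^2(x + 4)^2, χ_{M2} = (x + 2)^2(x + 5)^2, χ_{M3} = (x + 2)^4, χ_{M4} = (x - 2)^2(x + 4)^2.

{M1, M4}: invariant factors x - 2, (x - 2)(x + 4)^2.

{M2}: invariant factors (x + 2)^2(x + 5)^2.

{M3}: invariant factors x + 2, x + 2, (x + 2)^2.

Matrices are similar if and only if their invariant-factor lists agree; the partition into similarity classes is {M1, M4}, {M2}, {M3}.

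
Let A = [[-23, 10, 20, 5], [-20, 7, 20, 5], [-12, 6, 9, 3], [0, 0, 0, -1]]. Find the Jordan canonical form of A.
The characteristic polynomial is det(xI - A) = (x + 1)^2(x + 3)^2, so the eigenvalues are -3 (algebraic multiplicity 2), -1 (algebraic multiplicity 2).

For λ = -3: rank(A + 3I) = 2. The eigenspace has dimension 4 - 2 = 2, so there are 2 Jordan blocks; the rank sequence gives block sizes [1, 1].

For λ = -1: rank(A + I) = 3, rank((A + I)^2) = 2. The eigenspace has dimension 4 - 3 = 1, so there is 1 Jordan block; the rank sequence gives block sizes [2].

Assembling the blocks gives the Jordan form J above.

J = [[-3, 0, 0, 0], [0, -3, 0, 0], [0, 0, -1, 1], [0, 0, 0, -1]]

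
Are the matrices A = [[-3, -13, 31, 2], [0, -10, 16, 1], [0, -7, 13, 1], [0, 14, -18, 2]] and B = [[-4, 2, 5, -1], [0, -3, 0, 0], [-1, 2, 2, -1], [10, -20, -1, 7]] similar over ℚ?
No.

Both have characteristic polynomial (x - 4)^2(x + 3)^2, but the minimal polynomial of A is (x - 4)^2(x + 3)^2 while the minimal polynomial of B is (x - 4)^2(x + 3). The minimal polynomial is a similarity invariant, so A and B are not similar.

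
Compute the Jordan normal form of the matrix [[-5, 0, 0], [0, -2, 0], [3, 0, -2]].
The characteristic polynomial is det(xI - A) = (x + 2)^2(x + 5), so the eigenvalues are -5 (algebraic multiplicity 1), -2 (algebraic multiplicity 2).

For λ = -5: algebraic multiplicity 1 gives one 1×1 block.

For λ = -2: rank(A + 2I) = 1. The eigenspace has dimension 3 - 1 = 2, so there are 2 Jordan blocks; the rank sequence gives block sizes [1, 1].

Assembling the blocks gives the Jordan form J above.

J = [[-5, 0, 0], [0, -2, 0], [0, 0, -2]]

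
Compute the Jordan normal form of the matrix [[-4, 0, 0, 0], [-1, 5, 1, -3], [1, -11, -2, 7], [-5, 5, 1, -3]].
J = [[-4, 0, 0, 0], [0, 0, 1, 0], [0, 0, 0, 1], [0, 0, 0, 0]]

The characteristic polynomial is det(xI - A) = x^3(x + 4), so the eigenvalues are -4 (algebraic multiplicity 1), 0 (algebraic multiplicity 3).

For λ = -4: algebraic multiplicity 1 gives one 1×1 block.

For λ = 0: rank(A) = 3, rank(A^2) = 2, rank(A^3) = 1. The eigenspace has dimension 4 - 3 = 1, so there is 1 Jordan block; the rank sequence gives block sizes [3].

Assembling the blocks gives the Jordan form J above.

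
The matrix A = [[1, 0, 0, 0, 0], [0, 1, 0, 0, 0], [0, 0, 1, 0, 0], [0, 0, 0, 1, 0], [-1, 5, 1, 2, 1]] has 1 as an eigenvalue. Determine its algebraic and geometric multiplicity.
algebraic multiplicity 5, geometric multiplicity 4

The characteristic polynomial is (x - 1)^5, so the factor x - 1 appears with exponent 5: the algebraic multiplicity is 5.

rank(A - I) = 1, so the eigenspace has dimension 5 - 1 = 4: the geometric multiplicity is 4.

Since 4 < 5, A is not diagonalizable.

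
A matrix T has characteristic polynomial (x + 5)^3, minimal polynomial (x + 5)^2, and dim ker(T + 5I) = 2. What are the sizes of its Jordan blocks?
λ = -5: algebraic multiplicity 3 (exponent in χ_T), largest block size 2 (exponent in m_T), 2 blocks (geometric multiplicity). These force block sizes [2, 1].

Jordan blocks: (-5, 2), (-5, 1)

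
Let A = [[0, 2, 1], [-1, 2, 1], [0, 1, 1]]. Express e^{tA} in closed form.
A has Jordan form J = [[1, 1, 0], [0, 1, 1], [0, 0, 1]] with A = PJP^{-1}, so e^{tA} = P e^{tJ} P^{-1}.

For a Jordan block J_k(λ), e^{tJ_k(λ)} = e^{λt} · (I + tN + t^2 N^2/2! + ... + t^{k-1} N^{k-1}/(k-1)!) where N is the nilpotent superdiagonal part.

Assembling the blocks and conjugating back gives the entries of e^{tA} as shown above.

e^{tA} = [[(-t^2/2 - t + 1)*e^{t}, t*(t + 4)*e^{t}/2, t*(t + 2)*e^{t}/2], [-t*e^{t}, (t + 1)*e^{t}, t*e^{t}], [-t^2*e^{t}/2, t*(t + 2)*e^{t}/2, (t^2 + 2)*e^{t}/2]]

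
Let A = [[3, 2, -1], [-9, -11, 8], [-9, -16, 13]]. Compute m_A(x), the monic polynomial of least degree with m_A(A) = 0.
The characteristic polynomial factors as x^2(x - 5). The minimal polynomial is ∏(x - λ)^{k_λ} where k_λ is the size of the largest Jordan block at λ.

For λ = 0: rank(A) = 2, and the largest Jordan block has size 2 (the smallest k with rank(A^k) = rank(A^(k+1))).
For λ = 5: rank(A - 5I) = 2, and the largest Jordan block has size 1 (the smallest k with rank((A - 5I)^k) = rank((A - 5I)^(k+1))).

So m_A(x) = x^2(x - 5).

m_A(x) = x^2(x - 5)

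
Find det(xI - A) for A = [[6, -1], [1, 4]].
χ_A(x) = (x - 5)^2

xI - A = [[x - 6, 1], [-1, x - 4]].

Expanding det(xI - A) along the first row:
det(xI - A) = + (x - 6)·det([[x - 4]]) - (1)·det([[-1]]).

Evaluating gives χ_A(x) = x^2 - 10x + 25 = (x - 5)^2.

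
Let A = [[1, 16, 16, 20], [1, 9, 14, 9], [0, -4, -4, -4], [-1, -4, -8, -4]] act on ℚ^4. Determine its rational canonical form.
The invariant factors of A (the non-unit diagonal entries of the Smith normal form of xI - A over ℚ[x]) are x^2 - x + 4, x^2 - x + 4, each dividing the next. The characteristic polynomial is their product, (x^2 - x + 4)^2.

The rational canonical form is the block-diagonal matrix of companion matrices C(f_i):
R = [[0, -4, 0, 0], [1, 1, 0, 0], [0, 0, 0, -4], [0, 0, 1, 1]].

Note the characteristic polynomial does not split into linear factors over ℚ, so A has no Jordan form over ℚ; the rational canonical form exists over any field.

R = [[0, -4, 0, 0], [1, 1, 0, 0], [0, 0, 0, -4], [0, 0, 1, 1]]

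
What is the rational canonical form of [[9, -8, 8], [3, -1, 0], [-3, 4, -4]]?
R = [[0, 0, 12], [1, 0, -7], [0, 1, 4]]

The invariant factors of A (the non-unit diagonal entries of the Smith normal form of xI - A over ℚ[x]) are (x - 3)(x^2 - x + 4), each dividing the next. The characteristic polynomial is their product, (x - 3)(x^2 - x + 4).

The rational canonical form is the block-diagonal matrix of companion matrices C(f_i):
R = [[0, 0, 12], [1, 0, -7], [0, 1, 4]].

Note the characteristic polynomial does not split into linear factors over ℚ, so A has no Jordan form over ℚ; the rational canonical form exists over any field.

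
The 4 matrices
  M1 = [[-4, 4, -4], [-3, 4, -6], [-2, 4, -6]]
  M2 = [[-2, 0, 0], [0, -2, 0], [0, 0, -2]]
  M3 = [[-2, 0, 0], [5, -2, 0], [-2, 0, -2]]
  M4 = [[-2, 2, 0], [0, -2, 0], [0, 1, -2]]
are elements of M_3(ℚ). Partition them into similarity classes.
2 classes: {M1, M3, M4}, {M2}

Characteristic polynomials: χ_{M1} = (x + 2)^3, χ_{M2} = (x + 2)^3, χ_{M3} = (x + 2)^3, χ_{M4} = (x + 2)^3.

{M1, M3, M4}: invariant factors x + 2, (x + 2)^2.

{M2}: invariant factors x + 2, x + 2, x + 2.

Matrices are similar if and only if their invariant-factor lists agree; the partition into similarity classes is {M1, M3, M4}, {M2}.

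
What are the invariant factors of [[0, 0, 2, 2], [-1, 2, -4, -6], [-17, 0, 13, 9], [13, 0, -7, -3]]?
(x - 4)^2(x - 2)^2

The Jordan structure of A has elementary divisors (x - 2)^2, (x - 4)^2. Arranging the block sizes at each eigenvalue in decreasing order and taking row products gives the invariant factors.

Invariant factors (smallest first, each dividing the next): (x - 4)^2(x - 2)^2.

Check: the last factor (x - 4)^2(x - 2)^2 is the minimal polynomial, and the product (x - 4)^2(x - 2)^2 is the characteristic polynomial.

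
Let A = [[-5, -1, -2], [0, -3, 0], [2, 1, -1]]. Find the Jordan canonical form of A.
The characteristic polynomial is det(xI - A) = (x + 3)^3, so the eigenvalues are -3 (algebraic multiplicity 3).

For λ = -3: rank(A + 3I) = 1, rank((A + 3I)^2) = 0. The eigenspace has dimension 3 - 1 = 2, so there are 2 Jordan blocks; the rank sequence gives block sizes [2, 1].

Assembling the blocks gives the Jordan form J above.

J = [[-3, 1, 0], [0, -3, 0], [0, 0, -3]]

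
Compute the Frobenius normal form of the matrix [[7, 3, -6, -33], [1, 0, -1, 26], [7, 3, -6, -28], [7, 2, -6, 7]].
R = [[0, 0, 0, -5], [1, 0, 0, 16], [0, 1, 0, -18], [0, 0, 1, 8]]

The invariant factors of A (the non-unit diagonal entries of the Smith normal form of xI - A over ℚ[x]) are (x - 5)(x - 1)^3, each dividing the next. The characteristic polynomial is their product, (x - 5)(x - 1)^3.

The rational canonical form is the block-diagonal matrix of companion matrices C(f_i):
R = [[0, 0, 0, -5], [1, 0, 0, 16], [0, 1, 0, -18], [0, 0, 1, 8]].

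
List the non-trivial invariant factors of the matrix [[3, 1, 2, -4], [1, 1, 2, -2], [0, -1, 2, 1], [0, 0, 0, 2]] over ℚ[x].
The Jordan structure of A has elementary divisors (x - 2)^3, (x - 2). Arranging the block sizes at each eigenvalue in decreasing order and taking row products gives the invariant factors.

Invariant factors (smallest first, each dividing the next): x - 2, (x - 2)^3.

Check: the last factor (x - 2)^3 is the minimal polynomial, and the product (x - 2)^4 is the characteristic polynomial.

x - 2, (x - 2)^3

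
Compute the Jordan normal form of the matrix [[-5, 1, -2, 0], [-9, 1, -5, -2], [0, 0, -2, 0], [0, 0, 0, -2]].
The characteristic polynomial is det(xI - A) = (x + 2)^4, so the eigenvalues are -2 (algebraic multiplicity 4).

For λ = -2: rank(A + 2I) = 2, rank((A + 2I)^2) = 1, rank((A + 2I)^3) = 0. The eigenspace has dimension 4 - 2 = 2, so there are 2 Jordan blocks; the rank sequence gives block sizes [3, 1].

Assembling the blocks gives the Jordan form J above.

J = [[-2, 1, 0, 0], [0, -2, 1, 0], [0, 0, -2, 0], [0, 0, 0, -2]]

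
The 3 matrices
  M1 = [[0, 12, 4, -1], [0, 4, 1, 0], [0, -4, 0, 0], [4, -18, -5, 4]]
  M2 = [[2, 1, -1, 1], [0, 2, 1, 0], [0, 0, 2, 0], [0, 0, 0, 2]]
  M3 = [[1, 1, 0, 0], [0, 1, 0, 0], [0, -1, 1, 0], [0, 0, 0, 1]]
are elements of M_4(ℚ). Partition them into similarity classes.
2 classes: {M1, M2}, {M3}

Characteristic polynomials: χ_{M1} = (x - 2)^4, χ_{M2} = (x - 2)^4, χ_{M3} = (x - 1)^4.

{M1, M2}: invariant factors x - 2, (x - 2)^3.

{M3}: invariant factors x - 1, x - 1, (x - 1)^2.

Matrices are similar if and only if their invariant-factor lists agree; the partition into similarity classes is {M1, M2}, {M3}.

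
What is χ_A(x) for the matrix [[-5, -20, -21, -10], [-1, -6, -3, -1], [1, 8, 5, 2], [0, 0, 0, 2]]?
χ_A(x) = (x - 2)^2(x + 4)^2

xI - A = [[x + 5, 20, 21, 10], [1, x + 6, 3, 1], [-1, -8, x - 5, -2], [0, 0, 0, x - 2]].

Expanding det(xI - A) along the first row:
det(xI - A) = + (x + 5)·det([[x + 6, 3, 1], [-8, x - 5, -2], [0, 0, x - 2]]) - (20)·det([[1, 3, 1], [-1, x - 5, -2], [0, 0, x - 2]]) + (21)·det([[1, x + 6, 1], [-1, -8, -2], [0, 0, x - 2]]) - (10)·det([[1, x + 6, 3], [-1, -8, x - 5], [0, 0, 0]]).

Evaluating gives χ_A(x) = x^4 + 4x^3 - 12x^2 - 32x + 64 = (x - 2)^2(x + 4)^2.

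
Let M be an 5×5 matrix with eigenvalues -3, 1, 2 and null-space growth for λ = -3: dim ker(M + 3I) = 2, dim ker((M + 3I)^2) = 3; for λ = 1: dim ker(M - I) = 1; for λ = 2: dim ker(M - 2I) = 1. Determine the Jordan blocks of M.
Jordan blocks: (-3, 2), (-3, 1), (1, 1), (2, 1)

λ = -3: successive nullity increments [2, 1] count blocks of size ≥ k; block sizes are [2, 1].
λ = 1: successive nullity increments [1] count blocks of size ≥ k; block sizes are [1].
λ = 2: successive nullity increments [1] count blocks of size ≥ k; block sizes are [1].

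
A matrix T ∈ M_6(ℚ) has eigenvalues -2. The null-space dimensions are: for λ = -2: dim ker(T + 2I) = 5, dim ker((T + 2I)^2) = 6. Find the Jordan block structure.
λ = -2: successive nullity increments [5, 1] count blocks of size ≥ k; block sizes are [2, 1, 1, 1, 1].

Jordan blocks: (-2, 2), (-2, 1), (-2, 1), (-2, 1), (-2, 1)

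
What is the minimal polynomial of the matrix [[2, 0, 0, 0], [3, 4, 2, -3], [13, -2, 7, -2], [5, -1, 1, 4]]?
m_A(x) = (x - 5)^3(x - 2)

The characteristic polynomial factors as (x - 5)^3(x - 2). The minimal polynomial is ∏(x - λ)^{k_λ} where k_λ is the size of the largest Jordan block at λ.

For λ = 2: rank(A - 2I) = 3, and the largest Jordan block has size 1 (the smallest k with rank((A - 2I)^k) = rank((A - 2I)^(k+1))).
For λ = 5: rank(A - 5I) = 3, and the largest Jordan block has size 3 (the smallest k with rank((A - 5I)^k) = rank((A - 5I)^(k+1))).

So m_A(x) = (x - 5)^3(x - 2).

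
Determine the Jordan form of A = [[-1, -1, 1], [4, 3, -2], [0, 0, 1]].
The characteristic polynomial is det(xI - A) = (x - 1)^3, so the eigenvalues are 1 (algebraic multiplicity 3).

For λ = 1: rank(A - I) = 1, rank((A - I)^2) = 0. The eigenspace has dimension 3 - 1 = 2, so there are 2 Jordan blocks; the rank sequence gives block sizes [2, 1].

Assembling the blocks gives the Jordan form J above.

J = [[1, 1, 0], [0, 1, 0], [0, 0, 1]]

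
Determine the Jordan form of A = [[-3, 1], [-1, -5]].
The characteristic polynomial is det(xI - A) = (x + 4)^2, so the eigenvalues are -4 (algebraic multiplicity 2).

For λ = -4: rank(A + 4I) = 1, rank((A + 4I)^2) = 0. The eigenspace has dimension 2 - 1 = 1, so there is 1 Jordan block; the rank sequence gives block sizes [2].

Assembling the blocks gives the Jordan form J above.

J = [[-4, 1], [0, -4]]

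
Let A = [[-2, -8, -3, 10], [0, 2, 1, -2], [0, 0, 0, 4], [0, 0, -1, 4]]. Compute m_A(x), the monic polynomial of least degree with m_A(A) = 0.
The characteristic polynomial factors as (x - 2)^3(x + 2). The minimal polynomial is ∏(x - λ)^{k_λ} where k_λ is the size of the largest Jordan block at λ.

For λ = -2: rank(A + 2I) = 3, and the largest Jordan block has size 1 (the smallest k with rank((A + 2I)^k) = rank((A + 2I)^(k+1))).
For λ = 2: rank(A - 2I) = 2, and the largest Jordan block has size 2 (the smallest k with rank((A - 2I)^k) = rank((A - 2I)^(k+1))).

So m_A(x) = (x - 2)^2(x + 2).

m_A(x) = (x - 2)^2(x + 2)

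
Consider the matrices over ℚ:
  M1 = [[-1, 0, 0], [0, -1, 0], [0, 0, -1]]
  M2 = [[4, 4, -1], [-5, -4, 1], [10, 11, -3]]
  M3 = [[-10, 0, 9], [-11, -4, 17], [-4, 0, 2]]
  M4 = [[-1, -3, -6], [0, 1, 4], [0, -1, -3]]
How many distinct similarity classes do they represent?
4 classes: {M1}, {M2}, {M3}, {M4}

Characteristic polynomials: χ_{M1} = (x + 1)^3, χ_{M2} = (x + 1)^3, χ_{M3} = (x + 4)^3, χ_{M4} = (x + 1)^3.

{M1}: invariant factors x + 1, x + 1, x + 1.

{M2}: invariant factors (x + 1)^3.

{M3}: invariant factors (x + 4)^3.

{M4}: invariant factors x + 1, (x + 1)^2.

Matrices are similar if and only if their invariant-factor lists agree; the partition into similarity classes is {M1}, {M2}, {M3}, {M4}.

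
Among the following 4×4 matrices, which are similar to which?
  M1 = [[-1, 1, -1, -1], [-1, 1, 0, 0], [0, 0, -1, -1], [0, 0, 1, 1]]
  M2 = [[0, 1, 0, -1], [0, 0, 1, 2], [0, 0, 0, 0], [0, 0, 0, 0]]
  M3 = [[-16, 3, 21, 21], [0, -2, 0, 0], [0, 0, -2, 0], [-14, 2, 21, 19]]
2 classes: {M1, M2}, {M3}

Characteristic polynomials: χ_{M1} = x^4, χ_{M2} = x^4, χ_{M3} = (x - 5)(x + 2)^3.

{M1, M2}: invariant factors x, x^3.

{M3}: invariant factors x + 2, (x - 5)(x + 2)^2.

Matrices are similar if and only if their invariant-factor lists agree; the partition into similarity classes is {M1, M2}, {M3}.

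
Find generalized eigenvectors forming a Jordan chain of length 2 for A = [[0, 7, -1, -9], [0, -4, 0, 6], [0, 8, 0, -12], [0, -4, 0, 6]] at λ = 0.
We seek v_1 ∈ ker(A^2) \ ker(A), then set v_{i+1} = A v_i.

One such chain is v_1 = [[2, 3, 2, 2]]^T, v_2 = [[1, 0, 0, 0]]^T. Check: A v_2 = [[0, 0, 0, 0]]^T = 0.

v_1 = [[2, 3, 2, 2]]^T, v_2 = [[1, 0, 0, 0]]^T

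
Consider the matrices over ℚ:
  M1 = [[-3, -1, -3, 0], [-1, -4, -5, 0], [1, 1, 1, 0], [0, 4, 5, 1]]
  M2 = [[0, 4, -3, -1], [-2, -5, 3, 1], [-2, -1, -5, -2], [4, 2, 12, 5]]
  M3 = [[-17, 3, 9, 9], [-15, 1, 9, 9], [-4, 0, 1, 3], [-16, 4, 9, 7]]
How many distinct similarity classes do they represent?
2 classes: {M1, M2}, {M3}

Characteristic polynomials: χ_{M1} = (x - 1)(x + 2)^3, χ_{M2} = (x - 1)(x + 2)^3, χ_{M3} = (x + 2)^4.

{M1, M2}: invariant factors (x - 1)(x + 2)^3.

{M3}: invariant factors (x + 2)^2, (x + 2)^2.

Matrices are similar if and only if their invariant-factor lists agree; the partition into similarity classes is {M1, M2}, {M3}.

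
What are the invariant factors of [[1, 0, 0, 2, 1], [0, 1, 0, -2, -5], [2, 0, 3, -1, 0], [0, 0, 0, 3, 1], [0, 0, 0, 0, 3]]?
x - 1, (x - 3)^3(x - 1)

The Jordan structure of A has elementary divisors (x - 1), (x - 1), (x - 3)^3. Arranging the block sizes at each eigenvalue in decreasing order and taking row products gives the invariant factors.

Invariant factors (smallest first, each dividing the next): x - 1, (x - 3)^3(x - 1).

Check: the last factor (x - 3)^3(x - 1) is the minimal polynomial, and the product (x - 3)^3(x - 1)^2 is the characteristic polynomial.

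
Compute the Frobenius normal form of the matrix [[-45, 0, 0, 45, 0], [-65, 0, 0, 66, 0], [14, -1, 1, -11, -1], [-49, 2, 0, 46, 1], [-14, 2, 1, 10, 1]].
R = [[0, 0, 0, 0, 45], [1, 0, 0, 0, 21], [0, 1, 0, 0, 29], [0, 0, 1, 0, 3], [0, 0, 0, 1, 3]]

The invariant factors of A (the non-unit diagonal entries of the Smith normal form of xI - A over ℚ[x]) are (x - 5)(x^2 + x + 3)^2, each dividing the next. The characteristic polynomial is their product, (x - 5)(x^2 + x + 3)^2.

The rational canonical form is the block-diagonal matrix of companion matrices C(f_i):
R = [[0, 0, 0, 0, 45], [1, 0, 0, 0, 21], [0, 1, 0, 0, 29], [0, 0, 1, 0, 3], [0, 0, 0, 1, 3]].

Note the characteristic polynomial does not split into linear factors over ℚ, so A has no Jordan form over ℚ; the rational canonical form exists over any field.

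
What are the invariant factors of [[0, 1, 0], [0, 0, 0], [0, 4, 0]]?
The Jordan structure of A has elementary divisors x^2, x. Arranging the block sizes at each eigenvalue in decreasing order and taking row products gives the invariant factors.

Invariant factors (smallest first, each dividing the next): x, x^2.

Check: the last factor x^2 is the minimal polynomial, and the product x^3 is the characteristic polynomial.

x, x^2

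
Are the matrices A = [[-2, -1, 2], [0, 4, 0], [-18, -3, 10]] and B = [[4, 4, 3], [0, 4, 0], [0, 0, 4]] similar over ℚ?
Two matrices over a field are similar if and only if they have the same invariant factors.

Both A and B have characteristic polynomial (x - 4)^3 and minimal polynomial (x - 4)^2. Computing further, both have invariant factors x - 4, (x - 4)^2. Hence A and B are similar.

Yes.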